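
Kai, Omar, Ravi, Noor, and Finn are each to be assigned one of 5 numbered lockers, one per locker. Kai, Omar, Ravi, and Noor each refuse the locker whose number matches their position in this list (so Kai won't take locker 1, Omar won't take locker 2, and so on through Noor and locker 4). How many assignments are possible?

53

Let Aᵢ (for 1 ≤ i ≤ 4) be the placements that put person i in their forbidden locker. Any j of these fix j positions, leaving (5−j)! ways to fill the rest, and there are C(4,j) ways to pick which j.
By inclusion–exclusion, the number of valid placements is Σ_{j=0}^{4} (−1)^j C(4,j)·(5−j)!.
Computing: 120 − 96 + 36 − 8 + 1 = 53.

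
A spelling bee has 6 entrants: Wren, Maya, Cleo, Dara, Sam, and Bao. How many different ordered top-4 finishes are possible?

360

There are 6 choices for 1st place, 5 for 2nd, and so on down to 3 for position 4.
That gives 6 × 5 × 4 × 3 = 360.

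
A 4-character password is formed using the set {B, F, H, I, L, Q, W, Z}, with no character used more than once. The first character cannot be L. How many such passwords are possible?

1470

The first character has 8−1 = 7 choices (anything except L).
The remaining 3 characters are filled from the other 7 symbols without repetition: 7 × 6 × 5 = 210.
Total: 7 × 210 = 1470.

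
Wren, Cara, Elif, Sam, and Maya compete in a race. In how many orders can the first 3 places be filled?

There are 5 choices for 1st place, 4 for 2nd, and 3 for 3rd.
That gives 5 × 4 × 3 = 60.

60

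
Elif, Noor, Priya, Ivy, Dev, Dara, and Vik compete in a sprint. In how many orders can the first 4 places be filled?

840

There are 7 choices for 1st place, 6 for 2nd, and so on down to 4 for position 4.
That gives 7 × 6 × 5 × 4 = 840.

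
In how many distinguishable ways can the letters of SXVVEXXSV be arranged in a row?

The 9 letters of SXVVEXXSV have repeats: S appearing twice, V appearing 3 times, and X appearing 3 times.
The number of distinct arrangements is 9!/(3!·3!·2!) = 362880/72 = 5040.

5040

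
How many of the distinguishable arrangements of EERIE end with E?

With the last slot taken by E, it remains to arrange the other 4 letters (ERIE).
Those 4 letters have E appearing twice, giving (4)!/(2!) = 12.

12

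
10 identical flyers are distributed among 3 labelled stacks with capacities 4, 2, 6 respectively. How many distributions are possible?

Without the upper bounds there are C(12,2) = 66 ways to split 10 among 3 stacks.
Subtract solutions that violate a single cap (substitute x_i' = x_i − (cap_i+1)): x_1 ≥ 5 gives C(7,2) = 21; x_2 ≥ 3 gives C(9,2) = 36; x_3 ≥ 7 gives C(5,2) = 10. Together 67.
Add back pairs where two caps are both exceeded: 6 + 0 + 1 = 7.
By inclusion–exclusion the count is 66 − 67 + 7 = 6.

6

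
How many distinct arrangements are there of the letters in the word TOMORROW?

3360

Letter multiplicities in TOMORROW: M×1, O×3, R×2, T×1, W×1.
Dividing 8! = 40320 by 3!·2! = 12 for the repeated letters gives 3360.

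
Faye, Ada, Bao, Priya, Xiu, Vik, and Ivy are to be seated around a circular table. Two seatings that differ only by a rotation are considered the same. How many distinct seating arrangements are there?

Seat Faye anywhere (absorbing the rotational symmetry), then permute the other 6: (6)! = 720.

720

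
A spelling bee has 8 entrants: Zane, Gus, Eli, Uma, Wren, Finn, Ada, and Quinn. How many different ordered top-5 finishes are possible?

6720

This is an ordered selection of 5 from 8: P(8,5).
That gives 8 × 7 × 6 × 5 × 4 = 6720.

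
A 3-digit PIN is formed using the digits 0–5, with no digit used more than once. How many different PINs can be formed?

This is a permutation of 3 out of 6: P(6,3) = 6!/3!.
That product is 6 × 5 × 4 = 120.

120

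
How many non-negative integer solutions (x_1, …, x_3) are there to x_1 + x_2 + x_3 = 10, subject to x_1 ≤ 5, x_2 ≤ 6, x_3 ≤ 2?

9

Ignoring the caps, the number of non-negative solutions to x_1+…+x_3 = 10 is C(12,2) = 66.
Subtract solutions that violate a single cap (substitute x_i' = x_i − (cap_i+1)): x_1 ≥ 6 gives C(6,2) = 15; x_2 ≥ 7 gives C(5,2) = 10; x_3 ≥ 3 gives C(9,2) = 36. Together 61.
Add back pairs where two caps are both exceeded: 0 + 3 + 1 = 4.
By inclusion–exclusion the count is 66 − 61 + 4 = 9.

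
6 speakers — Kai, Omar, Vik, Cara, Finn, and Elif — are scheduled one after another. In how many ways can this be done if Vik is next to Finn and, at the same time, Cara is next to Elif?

Treat {Vik,Finn} as one block (2 orders) and {Cara,Elif} as another (2 orders).
That leaves 4 units to arrange: 2 × 2 × 4! = 4 × 24 = 96.

96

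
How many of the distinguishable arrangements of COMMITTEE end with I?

Fix I in the last position and arrange the remaining 8 letters.
Those 8 letters have E appearing twice, M appearing twice, and T appearing twice, giving (8)!/(2!·2!·2!) = 5040.

5040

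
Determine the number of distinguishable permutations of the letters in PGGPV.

PGGPV has 5 letters with G appearing twice and P appearing twice.
The number of distinct arrangements is 5!/(2!·2!) = 120/4 = 30.

30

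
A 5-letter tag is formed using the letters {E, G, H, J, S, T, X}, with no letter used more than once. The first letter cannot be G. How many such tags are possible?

The first letter has 7−1 = 6 choices (anything except G).
The remaining 4 letters are filled from the other 6 symbols without repetition: 6 × 5 × 4 × 3 = 360.
Total: 6 × 360 = 2160.

2160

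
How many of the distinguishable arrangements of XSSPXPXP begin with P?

With the first slot taken by P, it remains to arrange the other 7 letters (XSSXPXP).
Those 7 letters have P appearing twice, S appearing twice, and X appearing 3 times, giving (7)!/(3!·2!·2!) = 210.

210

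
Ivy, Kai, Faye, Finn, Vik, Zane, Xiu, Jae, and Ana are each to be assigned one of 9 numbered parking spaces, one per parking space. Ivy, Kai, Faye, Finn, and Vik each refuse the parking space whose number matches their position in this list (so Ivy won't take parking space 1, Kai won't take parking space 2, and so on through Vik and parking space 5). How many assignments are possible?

Let Aᵢ (for 1 ≤ i ≤ 5) be the placements that put person i in their forbidden parking space. Any j of these fix j positions, leaving (9−j)! ways to fill the rest, and there are C(5,j) ways to pick which j.
By inclusion–exclusion, the number of valid placements is Σ_{j=0}^{5} (−1)^j C(5,j)·(9−j)!.
Computing: 362880 − 201600 + 50400 − 7200 + 600 − 24 = 205056.

205056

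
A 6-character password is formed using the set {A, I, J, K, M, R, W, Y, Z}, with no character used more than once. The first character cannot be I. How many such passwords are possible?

The first character has 9−1 = 8 choices (anything except I).
The remaining 5 characters are filled from the other 8 symbols without repetition: 8 × 7 × 6 × 5 × 4 = 6720.
Total: 8 × 6720 = 53760.

53760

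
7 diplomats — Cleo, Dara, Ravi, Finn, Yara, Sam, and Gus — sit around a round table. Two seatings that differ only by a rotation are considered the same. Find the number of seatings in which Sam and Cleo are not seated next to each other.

480

Without the restriction there are (6)! = 720 seatings.
Seatings with Sam beside Cleo: treat them as a block with 2 internal orders, giving 2 × (5)! = 240.
Subtracting, 720 − 240 = 480.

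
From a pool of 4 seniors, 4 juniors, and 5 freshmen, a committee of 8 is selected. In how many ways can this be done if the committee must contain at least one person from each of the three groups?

1268

Unrestricted: C(13,8) = 1287 ways to pick any 8 of the 13.
Selections missing a whole group: no seniors → C(9,8) = 9; no juniors → C(9,8) = 9; no freshmen → C(8,8) = 1.
Add back selections omitting two groups (i.e. drawn from a single group): C(4,8) + C(4,8) + C(5,8) = 0.
By inclusion–exclusion: 1287 − 19 + 0 = 1268.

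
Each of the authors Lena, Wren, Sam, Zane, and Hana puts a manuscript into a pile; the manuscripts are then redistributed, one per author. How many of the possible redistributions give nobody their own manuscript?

This is the derangement count D_5: permutations of 5 items with no fixed point.
By inclusion–exclusion this is Σ_{j=0}^{5} (−1)^j C(5,j)·(5−j)!.
Computing: 120 − 120 + 60 − 20 + 5 − 1 = 44.

44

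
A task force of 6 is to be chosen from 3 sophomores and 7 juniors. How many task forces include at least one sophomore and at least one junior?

203

Unrestricted: C(10,6) = 210 ways to pick any 6 of the 10.
Selections missing a whole group: no sophomores → C(7,6) = 7; no juniors → C(3,6) = 0.
Both groups omitted at once is impossible, so 210 − 7 = 203.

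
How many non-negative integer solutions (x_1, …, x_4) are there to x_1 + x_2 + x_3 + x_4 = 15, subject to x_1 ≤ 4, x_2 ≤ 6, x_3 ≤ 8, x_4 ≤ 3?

70

Without the upper bounds there are C(18,3) = 816 ways to split 15 among 4 variables.
Subtract solutions that violate a single cap (substitute x_i' = x_i − (cap_i+1)): x_1 ≥ 5 gives C(13,3) = 286; x_2 ≥ 7 gives C(11,3) = 165; x_3 ≥ 9 gives C(9,3) = 84; x_4 ≥ 4 gives C(14,3) = 364. Together 899.
Add back pairs where two caps are both exceeded: 20 + 4 + 84 + 0 + 35 + 10 = 153.
By inclusion–exclusion the count is 816 − 899 + 153 = 70.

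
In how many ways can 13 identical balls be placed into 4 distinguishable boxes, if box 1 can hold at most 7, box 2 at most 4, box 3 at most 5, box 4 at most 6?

151

By stars and bars, unrestricted non-negative solutions to x_1+…+x_4 = 13 number C(13+3,3) = 560.
Subtract solutions that violate a single cap (substitute x_i' = x_i − (cap_i+1)): x_1 ≥ 8 gives C(8,3) = 56; x_2 ≥ 5 gives C(11,3) = 165; x_3 ≥ 6 gives C(10,3) = 120; x_4 ≥ 7 gives C(9,3) = 84. Together 425.
Add back pairs where two caps are both exceeded: 1 + 0 + 0 + 10 + 4 + 1 = 16.
By inclusion–exclusion the count is 560 − 425 + 16 = 151.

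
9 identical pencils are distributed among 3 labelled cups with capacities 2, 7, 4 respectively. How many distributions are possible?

By stars and bars, unrestricted non-negative solutions to x_1+…+x_3 = 9 number C(9+2,2) = 55.
Subtract solutions that violate a single cap (substitute x_i' = x_i − (cap_i+1)): x_1 ≥ 3 gives C(8,2) = 28; x_2 ≥ 8 gives C(3,2) = 3; x_3 ≥ 5 gives C(6,2) = 15. Together 46.
Add back pairs where two caps are both exceeded: 0 + 3 + 0 = 3.
By inclusion–exclusion the count is 55 − 46 + 3 = 12.

12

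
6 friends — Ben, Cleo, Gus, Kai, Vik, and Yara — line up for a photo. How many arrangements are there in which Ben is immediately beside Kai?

240

Place the 4 others and the Ben-Kai pair as 5 objects in a line; the pair has 2 internal arrangements.
That gives 2 × 5! = 2 × 120 = 240.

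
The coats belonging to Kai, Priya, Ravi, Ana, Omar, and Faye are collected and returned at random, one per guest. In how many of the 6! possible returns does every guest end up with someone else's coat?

Count assignments avoiding every fixed point. For any j of the 6 guests fixed to their own coat, the other 6−j can be arranged in (6−j)! ways.
By inclusion–exclusion this is Σ_{j=0}^{6} (−1)^j C(6,j)·(6−j)!.
Computing: 720 − 720 + 360 − 120 + 30 − 6 + 1 = 265.

265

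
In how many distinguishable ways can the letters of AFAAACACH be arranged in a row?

1512

The 9 letters of AFAAACACH have repeats: A appearing 5 times and C appearing twice.
The number of distinct arrangements is 9!/(5!·2!) = 362880/240 = 1512.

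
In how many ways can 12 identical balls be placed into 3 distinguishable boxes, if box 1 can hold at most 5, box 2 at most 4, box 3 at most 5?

6

Ignoring the caps, the number of non-negative solutions to x_1+…+x_3 = 12 is C(14,2) = 91.
Subtract solutions that violate a single cap (substitute x_i' = x_i − (cap_i+1)): x_1 ≥ 6 gives C(8,2) = 28; x_2 ≥ 5 gives C(9,2) = 36; x_3 ≥ 6 gives C(8,2) = 28. Together 92.
Add back pairs where two caps are both exceeded: 3 + 1 + 3 = 7.
By inclusion–exclusion the count is 91 − 92 + 7 = 6.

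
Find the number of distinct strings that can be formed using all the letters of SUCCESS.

420

Letter multiplicities in SUCCESS: C×2, E×1, S×3, U×1.
Dividing 7! = 5040 by 3!·2! = 12 for the repeated letters gives 420.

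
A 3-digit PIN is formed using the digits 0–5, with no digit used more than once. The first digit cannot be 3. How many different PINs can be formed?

The first digit has 6−1 = 5 choices (anything except 3).
The remaining 2 digits are filled from the other 5 symbols without repetition: 5 × 4 = 20.
Total: 5 × 20 = 100.

100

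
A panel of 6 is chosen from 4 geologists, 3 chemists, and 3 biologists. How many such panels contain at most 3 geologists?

195

Split by how many geologists are chosen (0 through 3).
Sum: C(4,0)·C(6,6) + C(4,1)·C(6,5) + C(4,2)·C(6,4) + C(4,3)·C(6,3) = 1 + 24 + 90 + 80 = 195.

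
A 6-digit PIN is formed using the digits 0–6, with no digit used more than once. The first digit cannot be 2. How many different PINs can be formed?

The first digit has 7−1 = 6 choices (anything except 2).
The remaining 5 digits are filled from the other 6 symbols without repetition: 6 × 5 × 4 × 3 × 2 = 720.
Total: 6 × 720 = 4320.

4320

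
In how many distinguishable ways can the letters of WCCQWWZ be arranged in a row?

420

The 7 letters of WCCQWWZ have repeats: C appearing twice and W appearing 3 times.
The number of distinct arrangements is 7!/(3!·2!) = 5040/12 = 420.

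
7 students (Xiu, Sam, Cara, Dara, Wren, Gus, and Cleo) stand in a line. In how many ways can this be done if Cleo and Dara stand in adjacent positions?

Treat {Cleo, Dara} as a single unit. There are 6 units to order, and the pair itself can be ordered 2 ways.
That gives 2 × 6! = 2 × 720 = 1440.

1440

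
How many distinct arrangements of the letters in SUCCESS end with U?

Fix U in the last position and arrange the remaining 6 letters.
Those 6 letters have C appearing twice and S appearing 3 times, giving (6)!/(3!·2!) = 60.

60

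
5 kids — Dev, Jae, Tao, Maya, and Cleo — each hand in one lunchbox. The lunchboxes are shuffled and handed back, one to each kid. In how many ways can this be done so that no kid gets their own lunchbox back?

44

Count assignments avoiding every fixed point. For any j of the 5 kids fixed to their own lunchbox, the other 5−j can be arranged in (5−j)! ways.
By inclusion–exclusion this is Σ_{j=0}^{5} (−1)^j C(5,j)·(5−j)!.
Computing: 120 − 120 + 60 − 20 + 5 − 1 = 44.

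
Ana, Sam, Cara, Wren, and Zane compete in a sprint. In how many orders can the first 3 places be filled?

This is an ordered selection of 3 from 5: P(5,3).
That gives 5 × 4 × 3 = 60.

60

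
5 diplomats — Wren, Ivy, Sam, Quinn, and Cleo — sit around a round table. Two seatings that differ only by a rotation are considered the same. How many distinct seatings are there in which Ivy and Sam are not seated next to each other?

Without the restriction there are (4)! = 24 seatings.
Seatings with Ivy beside Sam: treat them as a block with 2 internal orders, giving 2 × (3)! = 12.
Subtracting, 24 − 12 = 12.

12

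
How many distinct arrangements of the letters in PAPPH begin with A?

4

With the first slot taken by A, it remains to arrange the other 4 letters (PPPH).
Those 4 letters have P appearing 3 times, giving (4)!/(3!) = 4.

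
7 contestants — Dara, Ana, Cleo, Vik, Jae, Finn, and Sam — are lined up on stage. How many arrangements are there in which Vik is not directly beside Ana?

Of the 7! = 5040 arrangements, those with Vik and Ana adjacent number 2 × 6! = 1440 (treat the pair as a block with 2 internal orders).
So 5040 − 1440 = 3600 arrangements keep them apart.

3600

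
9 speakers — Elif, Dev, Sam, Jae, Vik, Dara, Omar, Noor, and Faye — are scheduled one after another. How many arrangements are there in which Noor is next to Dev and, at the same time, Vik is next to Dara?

20160

Treat {Noor,Dev} as one block (2 orders) and {Vik,Dara} as another (2 orders).
That leaves 7 units to arrange: 2 × 2 × 7! = 4 × 5040 = 20160.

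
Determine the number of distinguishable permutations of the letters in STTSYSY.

210

STTSYSY has 7 letters with S appearing 3 times, T appearing twice, and Y appearing twice.
Dividing 7! = 5040 by 3!·2!·2! = 24 for the repeated letters gives 210.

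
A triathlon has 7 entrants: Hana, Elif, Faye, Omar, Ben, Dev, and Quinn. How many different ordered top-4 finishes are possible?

There are 7 choices for 1st place, 6 for 2nd, and so on down to 4 for position 4.
That gives 7 × 6 × 5 × 4 = 840.

840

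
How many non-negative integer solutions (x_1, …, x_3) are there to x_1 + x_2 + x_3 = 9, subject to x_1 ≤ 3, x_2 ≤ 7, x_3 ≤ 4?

17

By stars and bars, unrestricted non-negative solutions to x_1+…+x_3 = 9 number C(9+2,2) = 55.
Subtract solutions that violate a single cap (substitute x_i' = x_i − (cap_i+1)): x_1 ≥ 4 gives C(7,2) = 21; x_2 ≥ 8 gives C(3,2) = 3; x_3 ≥ 5 gives C(6,2) = 15. Together 39.
Add back pairs where two caps are both exceeded: 0 + 1 + 0 = 1.
By inclusion–exclusion the count is 55 − 39 + 1 = 17.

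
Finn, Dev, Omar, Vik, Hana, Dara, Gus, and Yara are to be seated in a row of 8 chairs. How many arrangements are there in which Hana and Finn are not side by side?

30240

Of the 8! = 40320 arrangements, those with Hana and Finn adjacent number 2 × 7! = 10080 (treat the pair as a block with 2 internal orders).
So 40320 − 10080 = 30240 arrangements keep them apart.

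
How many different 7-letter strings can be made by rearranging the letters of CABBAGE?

The 7 letters of CABBAGE have repeats: A appearing twice and B appearing twice.
The number of distinct arrangements is 7!/(2!·2!) = 5040/4 = 1260.

1260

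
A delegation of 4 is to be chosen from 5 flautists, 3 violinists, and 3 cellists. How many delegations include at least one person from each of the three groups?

180

Total 4-person selections from all 11: C(11,4) = 330.
Selections missing a whole group: no flautists → C(6,4) = 15; no violinists → C(8,4) = 70; no cellists → C(8,4) = 70.
Add back selections omitting two groups (i.e. drawn from a single group): C(5,4) + C(3,4) + C(3,4) = 5.
By inclusion–exclusion: 330 − 155 + 5 = 180.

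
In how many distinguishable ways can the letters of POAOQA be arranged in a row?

POAOQA has 6 letters with A appearing twice and O appearing twice.
The number of distinct arrangements is 6!/(2!·2!) = 720/4 = 180.

180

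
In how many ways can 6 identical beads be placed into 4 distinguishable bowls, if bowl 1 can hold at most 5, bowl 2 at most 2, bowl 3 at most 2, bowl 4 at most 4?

40

By stars and bars, unrestricted non-negative solutions to x_1+…+x_4 = 6 number C(6+3,3) = 84.
Subtract solutions that violate a single cap (substitute x_i' = x_i − (cap_i+1)): x_1 ≥ 6 gives C(3,3) = 1; x_2 ≥ 3 gives C(6,3) = 20; x_3 ≥ 3 gives C(6,3) = 20; x_4 ≥ 5 gives C(4,3) = 4. Together 45.
Add back pairs where two caps are both exceeded: 0 + 0 + 0 + 1 + 0 + 0 = 1.
By inclusion–exclusion the count is 84 − 45 + 1 = 40.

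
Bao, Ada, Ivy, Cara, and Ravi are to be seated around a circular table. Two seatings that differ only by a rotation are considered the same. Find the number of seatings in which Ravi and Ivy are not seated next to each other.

12

All circular seatings of 5 people number (4)! = 24.
Those with Ravi next to Ivy: fuse the pair into one unit and seat 4 units around a circle — 2·(3)! = 12.
Subtracting, 24 − 12 = 12.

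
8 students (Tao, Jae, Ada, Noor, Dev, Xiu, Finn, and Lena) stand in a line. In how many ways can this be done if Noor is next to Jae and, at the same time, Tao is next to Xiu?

Treat {Noor,Jae} as one block (2 orders) and {Tao,Xiu} as another (2 orders).
That leaves 6 units to arrange: 2 × 2 × 6! = 4 × 720 = 2880.

2880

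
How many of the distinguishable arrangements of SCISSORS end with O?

Fix O in the last position and arrange the remaining 7 letters.
Those 7 letters have S appearing 4 times, giving (7)!/(4!) = 210.

210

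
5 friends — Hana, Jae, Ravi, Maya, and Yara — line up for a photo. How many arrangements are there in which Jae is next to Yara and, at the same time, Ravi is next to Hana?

Treat {Jae,Yara} as one block (2 orders) and {Ravi,Hana} as another (2 orders).
That leaves 3 units to arrange: 2 × 2 × 3! = 4 × 6 = 24.

24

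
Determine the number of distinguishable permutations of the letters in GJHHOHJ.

Letter multiplicities in GJHHOHJ: G×1, H×3, J×2, O×1.
The number of distinct arrangements is 7!/(3!·2!) = 5040/12 = 420.

420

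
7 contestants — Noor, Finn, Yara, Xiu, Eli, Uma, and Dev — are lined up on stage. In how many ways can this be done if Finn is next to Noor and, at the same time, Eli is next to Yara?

Treat {Finn,Noor} as one block (2 orders) and {Eli,Yara} as another (2 orders).
That leaves 5 units to arrange: 2 × 2 × 5! = 4 × 120 = 480.

480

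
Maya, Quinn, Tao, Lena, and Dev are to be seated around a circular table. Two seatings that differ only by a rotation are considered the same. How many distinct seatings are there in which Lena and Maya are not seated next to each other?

12

Without the restriction there are (4)! = 24 seatings.
Those with Lena next to Maya: fuse the pair into one unit and seat 4 units around a circle — 2·(3)! = 12.
Subtracting, 24 − 12 = 12.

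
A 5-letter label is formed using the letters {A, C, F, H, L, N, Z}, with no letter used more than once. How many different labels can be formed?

2520

Choose and order 5 of the 7 symbols: the first letter has 7 options, the next 6, and so on down to 3.
That product is 7 × 6 × 5 × 4 × 3 = 2520.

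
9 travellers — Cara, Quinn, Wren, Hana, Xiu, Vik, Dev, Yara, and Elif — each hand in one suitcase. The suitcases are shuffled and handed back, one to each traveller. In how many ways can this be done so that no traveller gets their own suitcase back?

133496

Count assignments avoiding every fixed point. For any j of the 9 travellers fixed to their own suitcase, the other 9−j can be arranged in (9−j)! ways.
By inclusion–exclusion this is Σ_{j=0}^{9} (−1)^j C(9,j)·(9−j)!.
Computing: 362880 − 362880 + 181440 − 60480 + 15120 − 3024 + 504 − 72 + 9 − 1 = 133496.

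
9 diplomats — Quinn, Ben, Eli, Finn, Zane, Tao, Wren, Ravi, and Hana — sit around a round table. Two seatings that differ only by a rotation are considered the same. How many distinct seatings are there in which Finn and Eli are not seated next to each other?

Without the restriction there are (8)! = 40320 seatings.
Those with Finn next to Eli: fuse the pair into one unit and seat 8 units around a circle — 2·(7)! = 10080.
Subtracting, 40320 − 10080 = 30240.

30240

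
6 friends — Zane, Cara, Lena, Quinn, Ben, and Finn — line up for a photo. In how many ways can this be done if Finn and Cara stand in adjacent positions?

Treat {Finn, Cara} as a single unit. There are 5 units to order, and the pair itself can be ordered 2 ways.
So the count is 2·(5)! = 240.

240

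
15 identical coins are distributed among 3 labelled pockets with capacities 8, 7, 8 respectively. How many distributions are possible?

Without the upper bounds there are C(17,2) = 136 ways to split 15 among 3 pockets.
Subtract solutions that violate a single cap (substitute x_i' = x_i − (cap_i+1)): x_1 ≥ 9 gives C(8,2) = 28; x_2 ≥ 8 gives C(9,2) = 36; x_3 ≥ 9 gives C(8,2) = 28. Together 92.
No two caps can be exceeded simultaneously, so the pair terms are all 0.
By inclusion–exclusion the count is 136 − 92 + 0 = 44.

44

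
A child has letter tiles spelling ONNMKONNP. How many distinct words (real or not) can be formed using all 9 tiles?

Letter multiplicities in ONNMKONNP: K×1, M×1, N×4, O×2, P×1.
Dividing 9! = 362880 by 4!·2! = 48 for the repeated letters gives 7560.

7560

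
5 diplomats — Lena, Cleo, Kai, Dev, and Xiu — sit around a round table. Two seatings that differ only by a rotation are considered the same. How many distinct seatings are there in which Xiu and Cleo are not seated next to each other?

12

Without the restriction there are (4)! = 24 seatings.
Seatings with Xiu beside Cleo: treat them as a block with 2 internal orders, giving 2 × (3)! = 12.
Subtracting, 24 − 12 = 12.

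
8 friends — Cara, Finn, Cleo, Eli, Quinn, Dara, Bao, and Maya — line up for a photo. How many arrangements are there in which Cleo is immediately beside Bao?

10080

Place the 6 others and the Cleo-Bao pair as 7 objects in a line; the pair has 2 internal arrangements.
So the count is 2·(7)! = 10080.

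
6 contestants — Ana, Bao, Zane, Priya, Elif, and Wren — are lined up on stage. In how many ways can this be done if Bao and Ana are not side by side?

There are 6! = 720 arrangements in all. If Bao and Ana are adjacent, merging them into one block gives 2·(5)! = 240 arrangements.
So 720 − 240 = 480 arrangements keep them apart.

480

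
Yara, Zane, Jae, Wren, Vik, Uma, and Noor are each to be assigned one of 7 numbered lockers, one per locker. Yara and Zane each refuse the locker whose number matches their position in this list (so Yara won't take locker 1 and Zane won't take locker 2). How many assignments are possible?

3720

Let Aᵢ (for i ∈ {1, 2}) be the placements that put person i in their forbidden locker. Any j of these fix j positions, leaving (7−j)! ways to fill the rest, and there are C(2,j) ways to pick which j.
By inclusion–exclusion, the number of valid placements is Σ_{j=0}^{2} (−1)^j C(2,j)·(7−j)!.
Computing: 5040 − 1440 + 120 = 3720.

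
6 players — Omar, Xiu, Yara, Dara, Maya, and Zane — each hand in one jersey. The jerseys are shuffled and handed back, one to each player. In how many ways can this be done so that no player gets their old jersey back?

This is the derangement count D_6: permutations of 6 items with no fixed point.
By inclusion–exclusion this is Σ_{j=0}^{6} (−1)^j C(6,j)·(6−j)!.
Computing: 720 − 720 + 360 − 120 + 30 − 6 + 1 = 265.

265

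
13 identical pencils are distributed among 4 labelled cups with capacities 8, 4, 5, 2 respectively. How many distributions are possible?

By stars and bars, unrestricted non-negative solutions to x_1+…+x_4 = 13 number C(13+3,3) = 560.
Subtract solutions that violate a single cap (substitute x_i' = x_i − (cap_i+1)): x_1 ≥ 9 gives C(7,3) = 35; x_2 ≥ 5 gives C(11,3) = 165; x_3 ≥ 6 gives C(10,3) = 120; x_4 ≥ 3 gives C(13,3) = 286. Together 606.
Add back pairs where two caps are both exceeded: 0 + 0 + 4 + 10 + 56 + 35 = 105.
By inclusion–exclusion the count is 560 − 606 + 105 = 59.

59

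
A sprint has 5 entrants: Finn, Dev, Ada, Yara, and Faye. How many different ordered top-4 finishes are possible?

120

This is an ordered selection of 4 from 5: P(5,4).
That gives 5 × 4 × 3 × 2 = 120.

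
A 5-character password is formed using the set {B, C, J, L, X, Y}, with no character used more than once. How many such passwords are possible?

Choose and order 5 of the 6 symbols: the first character has 6 options, the next 5, and so on down to 2.
6 × 5 × 4 × 3 × 2 = 720.

720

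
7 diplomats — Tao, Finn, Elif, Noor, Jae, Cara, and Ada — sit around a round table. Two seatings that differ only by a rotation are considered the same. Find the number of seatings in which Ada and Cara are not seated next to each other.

480

All circular seatings of 7 people number (6)! = 720.
Seatings with Ada beside Cara: treat them as a block with 2 internal orders, giving 2 × (5)! = 240.
Subtracting, 720 − 240 = 480.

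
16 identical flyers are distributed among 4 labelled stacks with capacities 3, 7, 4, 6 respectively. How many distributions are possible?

Without the upper bounds there are C(19,3) = 969 ways to split 16 among 4 stacks.
Subtract solutions that violate a single cap (substitute x_i' = x_i − (cap_i+1)): x_1 ≥ 4 gives C(15,3) = 455; x_2 ≥ 8 gives C(11,3) = 165; x_3 ≥ 5 gives C(14,3) = 364; x_4 ≥ 7 gives C(12,3) = 220. Together 1204.
Add back pairs where two caps are both exceeded: 35 + 120 + 56 + 20 + 4 + 35 = 270.
Subtract triples: 0 + 0 + 1 + 0 = 1.
By inclusion–exclusion the count is 969 − 1204 + 270 − 1 = 34.

34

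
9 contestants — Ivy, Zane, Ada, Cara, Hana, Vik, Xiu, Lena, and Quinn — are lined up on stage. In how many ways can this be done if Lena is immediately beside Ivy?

80640

Place the 7 others and the Lena-Ivy pair as 8 objects in a line; the pair has 2 internal arrangements.
So the count is 2·(8)! = 80640.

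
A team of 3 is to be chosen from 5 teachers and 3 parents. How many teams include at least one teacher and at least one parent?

45

Total 3-person selections from all 8: C(8,3) = 56.
Subtract selections that omit an entire group: no teachers → C(3,3) = 1; no parents → C(5,3) = 10.
Both groups omitted at once is impossible, so 56 − 11 = 45.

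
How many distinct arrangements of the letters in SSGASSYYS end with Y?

336

Fix Y in the last position and arrange the remaining 8 letters.
Those 8 letters have S appearing 5 times, giving (8)!/(5!) = 336.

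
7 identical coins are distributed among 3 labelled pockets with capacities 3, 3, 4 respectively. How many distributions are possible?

10

By stars and bars, unrestricted non-negative solutions to x_1+…+x_3 = 7 number C(7+2,2) = 36.
Subtract solutions that violate a single cap (substitute x_i' = x_i − (cap_i+1)): x_1 ≥ 4 gives C(5,2) = 10; x_2 ≥ 4 gives C(5,2) = 10; x_3 ≥ 5 gives C(4,2) = 6. Together 26.
No two caps can be exceeded simultaneously, so the pair terms are all 0.
By inclusion–exclusion the count is 36 − 26 + 0 = 10.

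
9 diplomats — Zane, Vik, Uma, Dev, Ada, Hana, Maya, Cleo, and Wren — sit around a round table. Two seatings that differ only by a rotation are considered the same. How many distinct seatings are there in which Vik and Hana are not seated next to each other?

30240

Without the restriction there are (8)! = 40320 seatings.
Seatings with Vik beside Hana: treat them as a block with 2 internal orders, giving 2 × (7)! = 10080.
Subtracting, 40320 − 10080 = 30240.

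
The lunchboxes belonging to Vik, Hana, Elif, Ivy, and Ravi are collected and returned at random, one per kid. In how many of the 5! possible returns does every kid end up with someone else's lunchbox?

Let Aᵢ be the assignments in which kid i gets their own lunchbox. We want the size of the complement of A₁∪…∪A_5.
By inclusion–exclusion this is Σ_{j=0}^{5} (−1)^j C(5,j)·(5−j)!.
Computing: 120 − 120 + 60 − 20 + 5 − 1 = 44.

44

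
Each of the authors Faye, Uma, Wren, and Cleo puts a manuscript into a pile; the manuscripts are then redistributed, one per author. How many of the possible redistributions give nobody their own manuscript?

9

Let Aᵢ be the assignments in which author i gets their own manuscript. We want the size of the complement of A₁∪…∪A_4.
By inclusion–exclusion this is Σ_{j=0}^{4} (−1)^j C(4,j)·(4−j)!.
Computing: 24 − 24 + 12 − 4 + 1 = 9.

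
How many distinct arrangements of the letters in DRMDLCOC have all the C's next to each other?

2520

Treat the 2 copies of C as a single block. The multiset to arrange is then {CC, D, D, L, M, O, R}, 7 items in all.
That gives (7)!/(2!) = 2520 arrangements.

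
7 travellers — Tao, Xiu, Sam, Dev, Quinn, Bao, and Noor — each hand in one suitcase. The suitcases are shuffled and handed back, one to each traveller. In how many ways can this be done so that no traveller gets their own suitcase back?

1854

Let Aᵢ be the assignments in which traveller i gets their own suitcase. We want the size of the complement of A₁∪…∪A_7.
By inclusion–exclusion this is Σ_{j=0}^{7} (−1)^j C(7,j)·(7−j)!.
Computing: 5040 − 5040 + 2520 − 840 + 210 − 42 + 7 − 1 = 1854.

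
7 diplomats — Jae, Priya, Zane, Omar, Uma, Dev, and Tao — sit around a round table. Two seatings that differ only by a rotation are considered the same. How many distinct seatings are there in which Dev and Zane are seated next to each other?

Glue Dev and Zane into a block (2 internal orders). Seating 6 units around a circle gives (5)! arrangements.
So 2 × (5)! = 2 × 120 = 240.

240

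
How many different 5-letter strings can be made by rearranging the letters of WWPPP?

10

WWPPP has 5 letters with P appearing 3 times and W appearing twice.
Dividing 5! = 120 by 3!·2! = 12 for the repeated letters gives 10.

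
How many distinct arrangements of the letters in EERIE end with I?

With the last slot taken by I, it remains to arrange the other 4 letters (EERE).
Those 4 letters have E appearing 3 times, giving (4)!/(3!) = 4.

4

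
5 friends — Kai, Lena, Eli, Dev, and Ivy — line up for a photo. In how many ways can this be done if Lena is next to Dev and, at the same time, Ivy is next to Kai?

Treat {Lena,Dev} as one block (2 orders) and {Ivy,Kai} as another (2 orders).
That leaves 3 units to arrange: 2 × 2 × 3! = 4 × 6 = 24.

24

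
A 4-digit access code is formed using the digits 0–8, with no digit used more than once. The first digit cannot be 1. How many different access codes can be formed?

The first digit has 9−1 = 8 choices (anything except 1).
The remaining 3 digits are filled from the other 8 symbols without repetition: 8 × 7 × 6 = 336.
Total: 8 × 336 = 2688.

2688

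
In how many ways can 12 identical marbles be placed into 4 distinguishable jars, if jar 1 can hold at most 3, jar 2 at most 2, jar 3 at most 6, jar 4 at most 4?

19

By stars and bars, unrestricted non-negative solutions to x_1+…+x_4 = 12 number C(12+3,3) = 455.
Subtract solutions that violate a single cap (substitute x_i' = x_i − (cap_i+1)): x_1 ≥ 4 gives C(11,3) = 165; x_2 ≥ 3 gives C(12,3) = 220; x_3 ≥ 7 gives C(8,3) = 56; x_4 ≥ 5 gives C(10,3) = 120. Together 561.
Add back pairs where two caps are both exceeded: 56 + 4 + 20 + 10 + 35 + 1 = 126.
Subtract triples: 0 + 1 + 0 + 0 = 1.
By inclusion–exclusion the count is 455 − 561 + 126 − 1 = 19.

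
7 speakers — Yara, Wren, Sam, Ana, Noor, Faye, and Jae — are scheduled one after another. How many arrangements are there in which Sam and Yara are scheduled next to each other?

Treat {Sam, Yara} as a single unit. There are 6 units to order, and the pair itself can be ordered 2 ways.
That gives 2 × 6! = 2 × 720 = 1440.

1440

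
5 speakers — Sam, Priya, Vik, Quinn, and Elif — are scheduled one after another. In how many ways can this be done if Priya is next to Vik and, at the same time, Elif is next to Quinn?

24

Treat {Priya,Vik} as one block (2 orders) and {Elif,Quinn} as another (2 orders).
That leaves 3 units to arrange: 2 × 2 × 3! = 4 × 6 = 24.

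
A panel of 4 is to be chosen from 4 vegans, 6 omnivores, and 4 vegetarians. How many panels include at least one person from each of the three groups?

528

Unrestricted: C(14,4) = 1001 ways to pick any 4 of the 14.
Selections missing a whole group: no vegans → C(10,4) = 210; no omnivores → C(8,4) = 70; no vegetarians → C(10,4) = 210.
Add back selections omitting two groups (i.e. drawn from a single group): C(4,4) + C(6,4) + C(4,4) = 17.
By inclusion–exclusion: 1001 − 490 + 17 = 528.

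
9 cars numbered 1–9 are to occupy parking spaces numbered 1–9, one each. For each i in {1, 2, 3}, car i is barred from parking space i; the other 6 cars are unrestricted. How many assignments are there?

256320

Let Aᵢ (for i ∈ {1, 2, 3}) be the placements that put car i in its forbidden parking space. Any j of these fix j positions, leaving (9−j)! ways to fill the rest, and there are C(3,j) ways to pick which j.
By inclusion–exclusion, the number of valid placements is Σ_{j=0}^{3} (−1)^j C(3,j)·(9−j)!.
Computing: 362880 − 120960 + 15120 − 720 = 256320.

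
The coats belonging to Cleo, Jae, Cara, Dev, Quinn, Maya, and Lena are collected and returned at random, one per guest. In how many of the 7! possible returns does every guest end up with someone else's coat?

Let Aᵢ be the assignments in which guest i gets their own coat. We want the size of the complement of A₁∪…∪A_7.
By inclusion–exclusion this is Σ_{j=0}^{7} (−1)^j C(7,j)·(7−j)!.
Computing: 5040 − 5040 + 2520 − 840 + 210 − 42 + 7 − 1 = 1854.

1854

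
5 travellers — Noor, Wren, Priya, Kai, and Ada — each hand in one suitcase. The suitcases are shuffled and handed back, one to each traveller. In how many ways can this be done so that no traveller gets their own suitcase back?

Count assignments avoiding every fixed point. For any j of the 5 travellers fixed to their own suitcase, the other 5−j can be arranged in (5−j)! ways.
By inclusion–exclusion this is Σ_{j=0}^{5} (−1)^j C(5,j)·(5−j)!.
Computing: 120 − 120 + 60 − 20 + 5 − 1 = 44.

44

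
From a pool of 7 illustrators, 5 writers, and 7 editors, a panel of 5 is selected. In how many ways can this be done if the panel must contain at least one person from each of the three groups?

Total 5-person selections from all 19: C(19,5) = 11628.
Selections missing a whole group: no illustrators → C(12,5) = 792; no writers → C(14,5) = 2002; no editors → C(12,5) = 792.
Add back selections omitting two groups (i.e. drawn from a single group): C(7,5) + C(5,5) + C(7,5) = 43.
By inclusion–exclusion: 11628 − 3586 + 43 = 8085.

8085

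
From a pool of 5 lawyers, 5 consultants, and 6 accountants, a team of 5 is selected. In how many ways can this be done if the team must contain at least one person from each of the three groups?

3200

Total 5-person selections from all 16: C(16,5) = 4368.
Selections missing a whole group: no lawyers → C(11,5) = 462; no consultants → C(11,5) = 462; no accountants → C(10,5) = 252.
Add back selections omitting two groups (i.e. drawn from a single group): C(5,5) + C(5,5) + C(6,5) = 8.
By inclusion–exclusion: 4368 − 1176 + 8 = 3200.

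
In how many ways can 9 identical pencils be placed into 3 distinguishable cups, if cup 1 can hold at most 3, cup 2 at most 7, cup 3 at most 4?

17

Without the upper bounds there are C(11,2) = 55 ways to split 9 among 3 cups.
Subtract solutions that violate a single cap (substitute x_i' = x_i − (cap_i+1)): x_1 ≥ 4 gives C(7,2) = 21; x_2 ≥ 8 gives C(3,2) = 3; x_3 ≥ 5 gives C(6,2) = 15. Together 39.
Add back pairs where two caps are both exceeded: 0 + 1 + 0 = 1.
By inclusion–exclusion the count is 55 − 39 + 1 = 17.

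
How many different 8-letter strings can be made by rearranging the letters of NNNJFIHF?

3360

NNNJFIHF has 8 letters with F appearing twice and N appearing 3 times.
The number of distinct arrangements is 8!/(3!·2!) = 40320/12 = 3360.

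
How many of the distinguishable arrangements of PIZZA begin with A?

12

Fix A in the first position and arrange the remaining 4 letters.
Those 4 letters have Z appearing twice, giving (4)!/(2!) = 12.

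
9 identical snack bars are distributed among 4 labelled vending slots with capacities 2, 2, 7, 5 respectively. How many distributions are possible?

Without the upper bounds there are C(12,3) = 220 ways to split 9 among 4 vending slots.
Subtract solutions that violate a single cap (substitute x_i' = x_i − (cap_i+1)): x_1 ≥ 3 gives C(9,3) = 84; x_2 ≥ 3 gives C(9,3) = 84; x_3 ≥ 8 gives C(4,3) = 4; x_4 ≥ 6 gives C(6,3) = 20. Together 192.
Add back pairs where two caps are both exceeded: 20 + 0 + 1 + 0 + 1 + 0 = 22.
By inclusion–exclusion the count is 220 − 192 + 22 = 50.

50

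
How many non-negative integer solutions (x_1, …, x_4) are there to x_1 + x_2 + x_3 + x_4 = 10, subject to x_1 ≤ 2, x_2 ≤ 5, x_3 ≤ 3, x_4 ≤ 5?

Ignoring the caps, the number of non-negative solutions to x_1+…+x_4 = 10 is C(13,3) = 286.
Subtract solutions that violate a single cap (substitute x_i' = x_i − (cap_i+1)): x_1 ≥ 3 gives C(10,3) = 120; x_2 ≥ 6 gives C(7,3) = 35; x_3 ≥ 4 gives C(9,3) = 84; x_4 ≥ 6 gives C(7,3) = 35. Together 274.
Add back pairs where two caps are both exceeded: 4 + 20 + 4 + 1 + 0 + 1 = 30.
By inclusion–exclusion the count is 286 − 274 + 30 = 42.

42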